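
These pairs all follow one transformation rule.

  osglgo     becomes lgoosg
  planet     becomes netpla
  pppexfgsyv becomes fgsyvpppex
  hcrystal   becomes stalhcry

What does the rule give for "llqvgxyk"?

gxykllqv

The transformation: swap the front and back halves of the string.
For "llqvgxyk" the result is "gxykllqv".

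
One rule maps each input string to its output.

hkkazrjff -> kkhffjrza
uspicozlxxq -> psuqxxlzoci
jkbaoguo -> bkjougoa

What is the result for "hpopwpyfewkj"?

ophjkwefypwp

Each output is the input with this applied: reverse the string, then move the last 3 characters to the front (rotate right by 3).
For "hpopwpyfewkj", step one produces "jkwefypwpoph"; step two turns that into "ophjkwefypwp".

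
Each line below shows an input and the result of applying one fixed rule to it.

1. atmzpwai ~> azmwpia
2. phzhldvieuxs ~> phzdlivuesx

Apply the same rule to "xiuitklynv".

The transformation: swap each adjacent pair of characters (1↔2, 3↔4, ...), then delete the first character.
"xiuitklynv" → "ixiuktylvn" → "xiuktylvn".

xiuktylvn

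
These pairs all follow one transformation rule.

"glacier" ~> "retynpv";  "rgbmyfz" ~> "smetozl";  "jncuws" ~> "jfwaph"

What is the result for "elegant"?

agryrtn

In each case the input is transformed by: shift every letter 13 places forward in the alphabet (wrapping around) — i.e. ROT13, then move the last 2 characters to the front (rotate right by 2).
"elegant" → "ryrtnag" → "agryrtn".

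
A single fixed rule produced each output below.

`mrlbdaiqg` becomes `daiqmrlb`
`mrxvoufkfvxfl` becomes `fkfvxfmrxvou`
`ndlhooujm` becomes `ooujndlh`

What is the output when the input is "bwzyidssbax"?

Each output is the input with this applied: delete the last character, then swap the front and back halves of the string.
Applying both steps to "bwzyidssbax": "bwzyidssba", then "dssbabwzyi".

dssbabwzyi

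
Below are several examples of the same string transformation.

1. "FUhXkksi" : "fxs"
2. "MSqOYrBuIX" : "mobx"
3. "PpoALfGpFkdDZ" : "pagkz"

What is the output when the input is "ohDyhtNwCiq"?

Looking at the pairs, the operation is to keep one character in every 3, starting at position 1 (positions 1st, 4th, 7th, ...), then convert every letter to lowercase.
Applying both steps to "ohDyhtNwCiq": "oyNi", then "oyni".
(Check on "MSqOYrBuIX": → "MOBX" → "mobx" ✓)

oyni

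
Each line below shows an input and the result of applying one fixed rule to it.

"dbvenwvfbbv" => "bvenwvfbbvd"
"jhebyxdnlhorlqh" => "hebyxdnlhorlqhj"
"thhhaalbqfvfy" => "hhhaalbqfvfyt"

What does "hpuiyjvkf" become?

What's happening: move the first character to the end.
"hpuiyjvkf" → "puiyjvkfh".

puiyjvkfh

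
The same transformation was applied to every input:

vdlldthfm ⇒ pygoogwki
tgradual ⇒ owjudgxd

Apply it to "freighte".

What's happening: shift every letter 3 places forward in the alphabet (wrapping around), then move the last character to the front.
Starting from "freighte": after the first operation, "iuhljkwh"; after the second, "hiuhljkw".

hiuhljkw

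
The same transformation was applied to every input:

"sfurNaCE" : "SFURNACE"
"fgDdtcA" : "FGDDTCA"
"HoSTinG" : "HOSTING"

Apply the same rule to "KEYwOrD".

What's happening: convert every letter to uppercase.
So "KEYwOrD" becomes "KEYWORD".

KEYWORD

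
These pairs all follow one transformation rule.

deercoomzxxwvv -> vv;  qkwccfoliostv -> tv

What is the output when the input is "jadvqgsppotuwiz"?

iz

The pattern: keep only the last 2 characters.
Applying that to "jadvqgsppotuwiz" gives "iz".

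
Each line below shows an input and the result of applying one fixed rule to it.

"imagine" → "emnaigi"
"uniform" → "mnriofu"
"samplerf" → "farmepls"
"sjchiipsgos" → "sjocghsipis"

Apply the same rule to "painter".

In each case the input is transformed by: take characters alternately from the front and the back (1st, last, 2nd, 2nd-last, ...), then move the first character to the end.
On "painter": the first step gives "praeitn", and the second then gives "raeitnp".
(Check on "samplerf": → "sfarmepl" → "farmepls" ✓)

raeitnp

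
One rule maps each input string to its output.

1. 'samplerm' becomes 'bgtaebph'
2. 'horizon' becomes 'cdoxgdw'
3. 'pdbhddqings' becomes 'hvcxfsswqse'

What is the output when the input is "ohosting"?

vcxihdwd

The transformation: reverse the string, then shift every letter 11 places backward in the alphabet (wrapping around).
Working it through for "ohosting": intermediate "gnitsoho", final "vcxihdwd".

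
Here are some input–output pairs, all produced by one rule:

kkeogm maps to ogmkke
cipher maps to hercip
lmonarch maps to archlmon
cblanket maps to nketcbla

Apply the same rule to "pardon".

The pattern: swap the front and back halves of the string.
"pardon" → "donpar".

donpar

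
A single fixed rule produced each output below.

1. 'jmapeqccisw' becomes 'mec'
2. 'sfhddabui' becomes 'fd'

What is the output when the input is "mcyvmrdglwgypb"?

Rule — keep one character in every 3, starting at position 2 (positions 2nd, 5th, 8th, ...), then delete the last character.
Applying both steps to "mcyvmrdglwgypb": "cmggb", then "cmgg".

cmgg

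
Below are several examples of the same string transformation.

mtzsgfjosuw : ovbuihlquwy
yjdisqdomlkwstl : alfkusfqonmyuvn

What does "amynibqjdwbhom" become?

The rule is to shift every letter 2 places forward in the alphabet (wrapping around).
Applying that to "amynibqjdwbhom" gives "coapkdslfydjqo".

coapkdslfydjqo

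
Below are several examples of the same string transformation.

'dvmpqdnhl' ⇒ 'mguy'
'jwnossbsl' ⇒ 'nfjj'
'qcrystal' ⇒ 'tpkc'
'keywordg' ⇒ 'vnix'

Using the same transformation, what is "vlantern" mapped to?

ceve

Each output is the input with this applied: shift every letter 9 places backward in the alphabet (wrapping around), then keep every other character starting from the second (positions 2nd, 4th, 6th, ...).
Working it through for "vlantern": intermediate "mcrekvie", final "ceve".
(Check on "qcrystal": → "htipjkrc" → "tpkc" ✓)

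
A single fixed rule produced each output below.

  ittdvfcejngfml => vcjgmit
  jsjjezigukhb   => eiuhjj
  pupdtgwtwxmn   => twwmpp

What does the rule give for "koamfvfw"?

ffka

Rule — keep every other character starting from the first (positions 1st, 3rd, 5th, ...), then move the first 2 characters to the end (rotate left by 2).
On "koamfvfw": the first step gives "kaff", and the second then gives "ffka".
(Check on "pupdtgwtwxmn": → "pptwwm" → "twwmpp" ✓)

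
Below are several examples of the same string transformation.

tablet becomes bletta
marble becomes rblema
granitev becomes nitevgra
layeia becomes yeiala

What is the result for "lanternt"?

terntlan

What's happening: move the last character to the front, then swap the front and back halves of the string.
Starting from "lanternt": after the first operation, "tlantern"; after the second, "terntlan".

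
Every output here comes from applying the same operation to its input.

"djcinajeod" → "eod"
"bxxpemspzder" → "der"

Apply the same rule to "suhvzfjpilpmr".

Rule — keep only the last 3 characters.
Doing the same to "suhvzfjpilpmr": "pmr".

pmr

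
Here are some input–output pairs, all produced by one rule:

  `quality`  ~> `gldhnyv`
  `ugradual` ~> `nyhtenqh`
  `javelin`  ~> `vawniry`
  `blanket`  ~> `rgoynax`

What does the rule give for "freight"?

ugservt

The rule is to move the last 2 characters to the front (rotate right by 2), then shift every letter 13 places forward in the alphabet (wrapping around) — i.e. ROT13.
"freight" → "htfreig" → "ugservt".
(Check on "javelin": → "injavel" → "vawniry" ✓)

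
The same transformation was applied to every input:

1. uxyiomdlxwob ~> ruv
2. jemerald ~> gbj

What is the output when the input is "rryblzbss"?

oov

Rule — shift every letter 3 places backward in the alphabet (wrapping around), then keep only the first 3 characters.
"rryblzbss" → "oovyiwypp" → "oov".
(Check on "jemerald": → "gbjboxia" → "gbj" ✓)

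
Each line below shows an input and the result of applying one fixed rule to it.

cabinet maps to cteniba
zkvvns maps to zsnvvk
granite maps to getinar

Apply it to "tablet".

Looking at the pairs, the operation is to move the first character to the end, then reverse the string.
Doing the same to "tablet": "ttelba".

ttelba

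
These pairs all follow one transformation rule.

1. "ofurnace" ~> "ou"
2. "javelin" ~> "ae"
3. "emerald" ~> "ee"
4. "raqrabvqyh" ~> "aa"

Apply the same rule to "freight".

Looking at the pairs, the operation is to delete the last 3 characters, then keep only the vowels.
Working it through for "freight": intermediate "frei", final "ei".

ei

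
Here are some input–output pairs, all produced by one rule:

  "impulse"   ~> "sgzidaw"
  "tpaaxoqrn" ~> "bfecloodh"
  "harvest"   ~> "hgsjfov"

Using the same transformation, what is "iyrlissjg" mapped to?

What's happening: reverse the string, then shift every letter 12 places backward in the alphabet (wrapping around).
On "iyrlissjg" that produces "uxggwzfmw".

uxggwzfmw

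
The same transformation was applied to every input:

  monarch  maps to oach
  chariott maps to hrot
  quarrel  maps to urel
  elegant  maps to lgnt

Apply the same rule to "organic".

raic

What's happening: swap each adjacent pair of characters (1↔2, 3↔4, ...), then keep every other character starting from the first (positions 1st, 3rd, 5th, ...).
Working it through for "organic": intermediate "roaginc", final "raic".
(Check on "monarch": → "omancrh" → "oach" ✓)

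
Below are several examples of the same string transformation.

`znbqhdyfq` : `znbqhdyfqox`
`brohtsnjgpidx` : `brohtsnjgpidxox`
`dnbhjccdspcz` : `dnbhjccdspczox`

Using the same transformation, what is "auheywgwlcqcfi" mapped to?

The transformation: append "ox".
"auheywgwlcqcfi" → "auheywgwlcqcfiox".

auheywgwlcqcfiox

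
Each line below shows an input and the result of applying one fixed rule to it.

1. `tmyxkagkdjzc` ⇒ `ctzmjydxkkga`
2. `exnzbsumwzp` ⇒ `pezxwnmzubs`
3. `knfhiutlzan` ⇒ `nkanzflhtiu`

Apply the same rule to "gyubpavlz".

zglyvuabp

What's happening: reverse the string, then take characters alternately from the front and the back (1st, last, 2nd, 2nd-last, ...).
Starting from "gyubpavlz": after the first operation, "zlvapbuyg"; after the second, "zglyvuabp".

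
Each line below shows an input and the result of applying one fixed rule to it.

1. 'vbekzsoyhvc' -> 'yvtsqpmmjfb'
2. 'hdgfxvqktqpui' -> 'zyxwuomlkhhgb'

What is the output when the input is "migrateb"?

zxvsrkid

The pattern: shift every letter 9 places backward in the alphabet (wrapping around), then sort the characters into reverse alphabetical order.
On "migrateb" that produces "zxvsrkid".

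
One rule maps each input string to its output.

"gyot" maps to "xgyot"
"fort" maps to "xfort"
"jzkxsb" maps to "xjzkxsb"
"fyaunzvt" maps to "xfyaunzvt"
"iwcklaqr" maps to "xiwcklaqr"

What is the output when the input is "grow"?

Looking at the pairs, the operation is to prepend "x".
On "grow" that produces "xgrow".

xgrow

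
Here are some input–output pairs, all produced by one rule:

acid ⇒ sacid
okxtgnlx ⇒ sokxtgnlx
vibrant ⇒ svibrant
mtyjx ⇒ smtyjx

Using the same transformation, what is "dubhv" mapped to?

sdubhv

The rule is to prepend "s".
For "dubhv" the result is "sdubhv".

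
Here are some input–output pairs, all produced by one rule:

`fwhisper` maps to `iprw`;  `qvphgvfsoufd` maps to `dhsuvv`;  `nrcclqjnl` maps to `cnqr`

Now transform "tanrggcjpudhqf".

afghjru

In each case the input is transformed by: keep every other character starting from the second (positions 2nd, 4th, 6th, ...), then sort the characters into alphabetical order.
On "tanrggcjpudhqf": the first step gives "argjuhf", and the second then gives "afghjru".
(Check on "qvphgvfsoufd": → "vhvsud" → "dhsuvv" ✓)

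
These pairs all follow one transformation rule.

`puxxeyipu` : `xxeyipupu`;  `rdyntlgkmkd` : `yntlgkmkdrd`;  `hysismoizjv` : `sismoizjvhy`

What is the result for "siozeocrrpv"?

What's happening: move the first 2 characters to the end (rotate left by 2).
"siozeocrrpv" → "ozeocrrpvsi".

ozeocrrpvsi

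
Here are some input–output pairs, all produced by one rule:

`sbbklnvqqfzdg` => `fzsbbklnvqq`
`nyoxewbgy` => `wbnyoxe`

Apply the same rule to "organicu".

The pattern: delete the last 2 characters, then move the last 2 characters to the front (rotate right by 2).
Applying both steps to "organicu": "organi", then "niorga".
(Check on "nyoxewbgy": → "nyoxewb" → "wbnyoxe" ✓)

niorga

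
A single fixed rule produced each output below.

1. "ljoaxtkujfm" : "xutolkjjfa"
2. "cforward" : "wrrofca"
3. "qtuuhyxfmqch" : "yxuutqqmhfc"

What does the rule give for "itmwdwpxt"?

xwwtpmid

Rule — delete the last character, then sort the characters into reverse alphabetical order.
"itmwdwpxt" → "itmwdwpx" → "xwwtpmid".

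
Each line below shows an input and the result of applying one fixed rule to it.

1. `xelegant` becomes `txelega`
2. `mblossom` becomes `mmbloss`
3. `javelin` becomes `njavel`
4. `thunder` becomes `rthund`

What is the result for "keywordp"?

What's happening: move the last 2 characters to the front (rotate right by 2), then delete the first character.
For "keywordp", step one produces "dpkeywor"; step two turns that into "pkeywor".

pkeywor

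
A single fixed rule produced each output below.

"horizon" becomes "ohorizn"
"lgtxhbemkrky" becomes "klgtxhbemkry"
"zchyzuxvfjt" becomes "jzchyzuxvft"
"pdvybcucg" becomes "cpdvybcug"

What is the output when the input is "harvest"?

The transformation: move the last character to the front, then swap the first and last characters.
For "harvest", step one produces "tharves"; step two turns that into "sharvet".

sharvet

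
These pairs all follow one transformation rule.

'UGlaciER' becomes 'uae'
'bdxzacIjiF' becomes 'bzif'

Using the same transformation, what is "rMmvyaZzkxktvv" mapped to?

The rule is to keep one character in every 3, starting at position 1 (positions 1st, 4th, 7th, ...), then convert every letter to lowercase.
So "rMmvyaZzkxktvv" becomes "rvzxv".

rvzxv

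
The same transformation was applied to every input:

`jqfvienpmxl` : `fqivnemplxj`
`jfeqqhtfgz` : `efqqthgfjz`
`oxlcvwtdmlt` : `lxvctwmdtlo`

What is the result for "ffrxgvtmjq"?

In each case the input is transformed by: move the first character to the end, then swap each adjacent pair of characters (1↔2, 3↔4, ...).
For "ffrxgvtmjq", step one produces "frxgvtmjqf"; step two turns that into "rfgxtvjmfq".

rfgxtvjmfq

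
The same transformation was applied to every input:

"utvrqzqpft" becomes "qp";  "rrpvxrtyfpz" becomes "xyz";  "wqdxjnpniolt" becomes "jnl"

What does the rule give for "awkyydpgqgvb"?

ygv

Each output is the input with this applied: delete the first 3 characters, then keep one character in every 3, starting at position 2 (positions 2nd, 5th, 8th, ...).
"awkyydpgqgvb" → "yydpgqgvb" → "ygv".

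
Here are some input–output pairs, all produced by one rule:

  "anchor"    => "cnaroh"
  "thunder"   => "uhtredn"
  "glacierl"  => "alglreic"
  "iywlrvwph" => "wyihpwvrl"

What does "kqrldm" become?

The transformation: move the first 3 characters to the end (rotate left by 3), then reverse the string.
"kqrldm" → "ldmkqr" → "rqkmdl".

rqkmdl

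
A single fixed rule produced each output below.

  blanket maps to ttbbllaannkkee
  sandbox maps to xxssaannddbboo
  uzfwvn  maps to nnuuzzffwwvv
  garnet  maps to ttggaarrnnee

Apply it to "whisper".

The pattern: double every character, then move the last 2 characters to the front (rotate right by 2).
Doing the same to "whisper": "rrwwhhiissppee".
(Check on "uzfwvn": → "uuzzffwwvvnn" → "nnuuzzffwwvv" ✓)

rrwwhhiissppee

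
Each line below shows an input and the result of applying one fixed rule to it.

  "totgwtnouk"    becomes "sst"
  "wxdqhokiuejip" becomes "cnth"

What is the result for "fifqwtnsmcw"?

Looking at the pairs, the operation is to keep one character in every 3, starting at position 3 (positions 3rd, 6th, 9th, ...), then shift every letter 1 place backward in the alphabet (wrapping around).
Working it through for "fifqwtnsmcw": intermediate "ftm", final "esl".

esl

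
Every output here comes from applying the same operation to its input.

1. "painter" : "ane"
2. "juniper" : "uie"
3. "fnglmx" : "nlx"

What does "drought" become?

ruh

What's happening: keep every other character starting from the second (positions 2nd, 4th, 6th, ...).
Applying that to "drought" gives "ruh".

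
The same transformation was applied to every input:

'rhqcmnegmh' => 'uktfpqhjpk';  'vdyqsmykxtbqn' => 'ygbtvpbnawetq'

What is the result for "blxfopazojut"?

eoairsdcrmxw

Looking at the pairs, the operation is to shift every letter 3 places forward in the alphabet (wrapping around).
Applying that to "blxfopazojut" gives "eoairsdcrmxw".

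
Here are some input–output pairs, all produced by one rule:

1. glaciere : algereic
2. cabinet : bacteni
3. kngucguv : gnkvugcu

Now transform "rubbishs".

The rule is to move the first 3 characters to the end (rotate left by 3), then reverse the string.
"rubbishs" → "bishsrub" → "burshsib".
(Check on "cabinet": → "inetcab" → "bacteni" ✓)

burshsib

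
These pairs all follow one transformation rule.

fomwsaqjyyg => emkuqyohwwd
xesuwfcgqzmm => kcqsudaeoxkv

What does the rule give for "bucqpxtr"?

psaonvrz

The rule is to swap the first and last characters, then shift every letter 2 places backward in the alphabet (wrapping around).
Working it through for "bucqpxtr": intermediate "rucqpxtb", final "psaonvrz".
(Check on "xesuwfcgqzmm": → "mesuwfcgqzmx" → "kcqsudaeoxkv" ✓)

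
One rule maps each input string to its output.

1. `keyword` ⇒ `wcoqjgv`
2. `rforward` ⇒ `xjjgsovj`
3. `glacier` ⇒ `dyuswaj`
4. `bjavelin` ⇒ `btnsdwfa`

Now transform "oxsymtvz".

Each output is the input with this applied: swap each adjacent pair of characters (1↔2, 3↔4, ...), then shift every letter 8 places backward in the alphabet (wrapping around).
Starting from "oxsymtvz": after the first operation, "xoystmzv"; after the second, "pgqklern".

pgqklern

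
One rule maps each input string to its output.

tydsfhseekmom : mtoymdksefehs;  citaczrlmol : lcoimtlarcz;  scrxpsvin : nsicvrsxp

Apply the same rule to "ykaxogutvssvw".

wyvksasxvotgu

What's happening: reverse the string, then take characters alternately from the front and the back (1st, last, 2nd, 2nd-last, ...).
Working it through for "ykaxogutvssvw": intermediate "wvssvtugoxaky", final "wyvksasxvotgu".
(Check on "scrxpsvin": → "nivspxrcs" → "nsicvrsxp" ✓)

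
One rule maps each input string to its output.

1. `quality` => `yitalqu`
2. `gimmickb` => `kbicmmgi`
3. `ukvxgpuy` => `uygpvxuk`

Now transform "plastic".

ctiaspl

Rule — swap each adjacent pair of characters (1↔2, 3↔4, ...), then reverse the string.
On "plastic": the first step gives "lpsaitc", and the second then gives "ctiaspl".
(Check on "quality": → "uqlatiy" → "yitalqu" ✓)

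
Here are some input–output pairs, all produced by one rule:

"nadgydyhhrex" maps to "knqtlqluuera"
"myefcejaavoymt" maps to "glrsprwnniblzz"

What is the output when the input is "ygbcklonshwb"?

otopxybafujl

The rule is to shift every letter 13 places forward in the alphabet (wrapping around) — i.e. ROT13, then swap the first and last characters.
For "ygbcklonshwb", step one produces "ltopxybafujo"; step two turns that into "otopxybafujl".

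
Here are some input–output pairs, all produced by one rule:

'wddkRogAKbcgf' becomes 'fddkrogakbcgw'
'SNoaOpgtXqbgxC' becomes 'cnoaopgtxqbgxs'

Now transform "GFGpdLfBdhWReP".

Looking at the pairs, the operation is to swap the first and last characters, then convert every letter to lowercase.
"GFGpdLfBdhWReP" → "PFGpdLfBdhWReG" → "pfgpdlfbdhwreg".
(Check on "wddkRogAKbcgf": → "fddkRogAKbcgw" → "fddkrogakbcgw" ✓)

pfgpdlfbdhwreg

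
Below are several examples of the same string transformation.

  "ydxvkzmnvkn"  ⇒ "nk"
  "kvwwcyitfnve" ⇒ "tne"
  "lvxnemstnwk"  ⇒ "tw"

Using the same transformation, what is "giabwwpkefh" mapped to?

In each case the input is transformed by: keep every other character starting from the second (positions 2nd, 4th, 6th, ...), then delete the first 3 characters.
"giabwwpkefh" → "ibwkf" → "kf".

kf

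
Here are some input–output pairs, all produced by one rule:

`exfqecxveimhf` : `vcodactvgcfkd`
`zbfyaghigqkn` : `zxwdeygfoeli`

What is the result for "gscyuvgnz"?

In each case the input is transformed by: swap each adjacent pair of characters (1↔2, 3↔4, ...), then shift every letter 2 places backward in the alphabet (wrapping around).
For "gscyuvgnz", step one produces "sgycvungz"; step two turns that into "qewatslex".

qewatslex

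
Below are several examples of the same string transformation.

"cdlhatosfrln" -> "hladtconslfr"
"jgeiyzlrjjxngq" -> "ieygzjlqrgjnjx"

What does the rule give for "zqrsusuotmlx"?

sruqszuxoltm

Each output is the input with this applied: move the first 3 characters to the end (rotate left by 3), then take characters alternately from the front and the back (1st, last, 2nd, 2nd-last, ...).
Working it through for "zqrsusuotmlx": intermediate "susuotmlxzqr", final "sruqszuxoltm".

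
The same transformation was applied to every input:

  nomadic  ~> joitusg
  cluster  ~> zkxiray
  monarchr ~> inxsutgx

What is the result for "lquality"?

The pattern: move the last 3 characters to the front (rotate right by 3), then shift every letter 6 places forward in the alphabet (wrapping around).
Applying both steps to "lquality": "itylqual", then "ozerwagr".

ozerwagr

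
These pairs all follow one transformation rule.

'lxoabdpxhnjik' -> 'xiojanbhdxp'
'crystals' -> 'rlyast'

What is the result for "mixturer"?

Each output is the input with this applied: take characters alternately from the front and the back (1st, last, 2nd, 2nd-last, ...), then delete the first 2 characters.
"mixturer" → "iexrtu".

iexrtu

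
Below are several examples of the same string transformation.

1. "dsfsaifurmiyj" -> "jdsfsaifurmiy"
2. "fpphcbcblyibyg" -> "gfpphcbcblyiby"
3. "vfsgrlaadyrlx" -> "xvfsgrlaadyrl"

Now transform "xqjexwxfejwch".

hxqjexwxfejwc

In each case the input is transformed by: move the last character to the front.
So "xqjexwxfejwch" becomes "hxqjexwxfejwc".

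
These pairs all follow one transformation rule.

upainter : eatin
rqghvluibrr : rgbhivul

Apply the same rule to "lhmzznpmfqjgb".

Each output is the input with this applied: take characters alternately from the front and the back (1st, last, 2nd, 2nd-last, ...), then delete the first 3 characters.
For "lhmzznpmfqjgb", step one produces "lbhgmjzqzfnmp"; step two turns that into "gmjzqzfnmp".

gmjzqzfnmp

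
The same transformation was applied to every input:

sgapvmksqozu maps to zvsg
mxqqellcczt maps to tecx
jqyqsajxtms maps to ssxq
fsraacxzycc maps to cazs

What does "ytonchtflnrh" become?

In each case the input is transformed by: keep one character in every 3, starting at position 2 (positions 2nd, 5th, 8th, ...), then swap the first and last characters.
On "ytonchtflnrh": the first step gives "tcfr", and the second then gives "rcft".

rcft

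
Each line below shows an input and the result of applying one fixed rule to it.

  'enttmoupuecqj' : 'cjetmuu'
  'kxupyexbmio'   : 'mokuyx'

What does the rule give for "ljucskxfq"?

xqlus

What's happening: keep every other character starting from the first (positions 1st, 3rd, 5th, ...), then move the last 2 characters to the front (rotate right by 2).
Starting from "ljucskxfq": after the first operation, "lusxq"; after the second, "xqlus".
(Check on "enttmoupuecqj": → "etmuucj" → "cjetmuu" ✓)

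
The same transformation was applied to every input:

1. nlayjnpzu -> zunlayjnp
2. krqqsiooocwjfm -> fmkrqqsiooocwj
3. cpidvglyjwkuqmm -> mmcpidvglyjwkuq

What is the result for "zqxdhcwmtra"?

razqxdhcwmt

The transformation: move the last 2 characters to the front (rotate right by 2).
So "zqxdhcwmtra" becomes "razqxdhcwmt".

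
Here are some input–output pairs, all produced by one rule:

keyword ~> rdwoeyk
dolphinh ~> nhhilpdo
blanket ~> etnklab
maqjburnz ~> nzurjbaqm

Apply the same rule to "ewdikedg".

dgkediew

Rule — reverse the string, then swap each adjacent pair of characters (1↔2, 3↔4, ...).
On "ewdikedg": the first step gives "gdekidwe", and the second then gives "dgkediew".
(Check on "dolphinh": → "hnihplod" → "nhhilpdo" ✓)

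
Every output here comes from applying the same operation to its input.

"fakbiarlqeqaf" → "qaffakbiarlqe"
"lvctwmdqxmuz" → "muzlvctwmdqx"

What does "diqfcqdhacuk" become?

cukdiqfcqdha

In each case the input is transformed by: move the last 3 characters to the front (rotate right by 3).
Doing the same to "diqfcqdhacuk": "cukdiqfcqdha".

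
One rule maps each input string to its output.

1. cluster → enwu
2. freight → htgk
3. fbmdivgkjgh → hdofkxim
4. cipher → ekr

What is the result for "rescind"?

tgue

The transformation: delete the last 3 characters, then shift every letter 2 places forward in the alphabet (wrapping around).
For "rescind", step one produces "resc"; step two turns that into "tgue".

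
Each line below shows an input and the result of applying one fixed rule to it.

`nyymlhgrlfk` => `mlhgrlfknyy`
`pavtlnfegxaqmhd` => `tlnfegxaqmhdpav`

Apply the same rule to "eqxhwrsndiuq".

In each case the input is transformed by: move the first 3 characters to the end (rotate left by 3).
On "eqxhwrsndiuq" that produces "hwrsndiuqeqx".

hwrsndiuqeqx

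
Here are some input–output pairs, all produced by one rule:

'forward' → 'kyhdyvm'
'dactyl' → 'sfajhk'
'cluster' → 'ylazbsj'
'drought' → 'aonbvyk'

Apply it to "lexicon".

Rule — shift every letter 7 places forward in the alphabet (wrapping around), then reverse the string.
Applying both steps to "lexicon": "slepjvu", then "uvjpels".

uvjpels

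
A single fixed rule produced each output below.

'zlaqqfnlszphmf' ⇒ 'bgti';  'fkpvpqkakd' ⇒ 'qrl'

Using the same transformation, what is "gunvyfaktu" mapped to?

ogu

Each output is the input with this applied: shift every letter 1 place forward in the alphabet (wrapping around), then keep one character in every 3, starting at position 3 (positions 3rd, 6th, 9th, ...).
On "gunvyfaktu": the first step gives "hvowzgbluv", and the second then gives "ogu".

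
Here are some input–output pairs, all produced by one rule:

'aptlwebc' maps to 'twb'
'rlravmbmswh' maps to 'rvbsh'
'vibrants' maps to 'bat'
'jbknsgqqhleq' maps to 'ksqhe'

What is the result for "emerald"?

What's happening: keep every other character starting from the first (positions 1st, 3rd, 5th, ...), then delete the first character.
Working it through for "emerald": intermediate "eead", final "ead".

ead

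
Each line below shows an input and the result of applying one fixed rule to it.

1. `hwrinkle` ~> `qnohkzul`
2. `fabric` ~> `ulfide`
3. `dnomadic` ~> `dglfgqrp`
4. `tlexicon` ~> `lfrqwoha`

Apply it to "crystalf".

wdoifubv

Each output is the input with this applied: shift every letter 3 places forward in the alphabet (wrapping around), then swap the front and back halves of the string.
Working it through for "crystalf": intermediate "fubvwdoi", final "wdoifubv".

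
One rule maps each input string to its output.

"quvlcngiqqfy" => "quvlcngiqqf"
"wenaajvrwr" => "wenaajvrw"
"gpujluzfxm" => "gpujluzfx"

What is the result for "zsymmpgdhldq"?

The transformation: delete the last character.
"zsymmpgdhldq" → "zsymmpgdhld".

zsymmpgdhld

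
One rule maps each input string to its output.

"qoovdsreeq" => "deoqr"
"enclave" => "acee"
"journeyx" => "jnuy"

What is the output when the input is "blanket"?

The rule is to keep every other character starting from the first (positions 1st, 3rd, 5th, ...), then sort the characters into alphabetical order.
On "blanket": the first step gives "bakt", and the second then gives "abkt".

abkt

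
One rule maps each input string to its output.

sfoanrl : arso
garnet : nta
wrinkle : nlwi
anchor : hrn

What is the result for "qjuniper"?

The transformation: move the first 3 characters to the end (rotate left by 3), then keep every other character starting from the first (positions 1st, 3rd, 5th, ...).
Working it through for "qjuniper": intermediate "niperqju", final "nprj".

nprj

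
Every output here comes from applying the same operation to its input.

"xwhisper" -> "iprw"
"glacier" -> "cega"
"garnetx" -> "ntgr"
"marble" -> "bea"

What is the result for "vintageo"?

The rule is to move the first 3 characters to the end (rotate left by 3), then keep every other character starting from the first (positions 1st, 3rd, 5th, ...).
So "vintageo" becomes "tgoi".

tgoi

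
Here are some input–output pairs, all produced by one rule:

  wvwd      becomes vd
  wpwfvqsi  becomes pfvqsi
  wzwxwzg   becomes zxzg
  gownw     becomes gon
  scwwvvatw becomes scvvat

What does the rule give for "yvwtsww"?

Rule — remove every "w".
"yvwtsww" → "yvts".

yvts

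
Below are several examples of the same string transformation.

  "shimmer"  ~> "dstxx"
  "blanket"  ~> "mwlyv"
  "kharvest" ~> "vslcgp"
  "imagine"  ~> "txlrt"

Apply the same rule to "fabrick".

In each case the input is transformed by: shift every letter 11 places forward in the alphabet (wrapping around), then delete the last 2 characters.
On "fabrick": the first step gives "qlmctnv", and the second then gives "qlmct".

qlmct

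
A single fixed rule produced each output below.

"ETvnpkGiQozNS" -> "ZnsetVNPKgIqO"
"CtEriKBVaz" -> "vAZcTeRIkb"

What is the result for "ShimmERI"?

erisHIMM

Looking at the pairs, the operation is to move the last 3 characters to the front (rotate right by 3), then flip the case of every letter.
"ShimmERI" → "ERIShimm" → "erisHIMM".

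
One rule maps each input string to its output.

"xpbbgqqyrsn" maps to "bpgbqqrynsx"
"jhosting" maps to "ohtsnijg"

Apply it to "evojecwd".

The transformation: move the first character to the end, then swap each adjacent pair of characters (1↔2, 3↔4, ...).
Applying both steps to "evojecwd": "vojecwde", then "ovejwced".

ovejwced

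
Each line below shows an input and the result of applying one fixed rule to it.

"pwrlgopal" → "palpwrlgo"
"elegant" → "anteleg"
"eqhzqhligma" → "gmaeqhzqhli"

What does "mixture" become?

uremixt

Each output is the input with this applied: move the last 3 characters to the front (rotate right by 3).
Doing the same to "mixture": "uremixt".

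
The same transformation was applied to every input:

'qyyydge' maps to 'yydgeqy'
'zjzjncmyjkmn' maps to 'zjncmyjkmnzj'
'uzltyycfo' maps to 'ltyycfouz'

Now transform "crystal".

Each output is the input with this applied: move the first 2 characters to the end (rotate left by 2).
On "crystal" that produces "ystalcr".

ystalcr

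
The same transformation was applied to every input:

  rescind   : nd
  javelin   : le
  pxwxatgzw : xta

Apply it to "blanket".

lb

The pattern: sort the characters into reverse alphabetical order, then keep one character in every 3, starting at position 3 (positions 3rd, 6th, 9th, ...).
Applying both steps to "blanket": "tnlkeba", then "lb".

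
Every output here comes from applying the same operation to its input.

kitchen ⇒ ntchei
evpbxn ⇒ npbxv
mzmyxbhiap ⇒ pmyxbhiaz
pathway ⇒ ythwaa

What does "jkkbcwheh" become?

In each case the input is transformed by: delete the first character, then swap the first and last characters.
Working it through for "jkkbcwheh": intermediate "kkbcwheh", final "hkbcwhek".

hkbcwhek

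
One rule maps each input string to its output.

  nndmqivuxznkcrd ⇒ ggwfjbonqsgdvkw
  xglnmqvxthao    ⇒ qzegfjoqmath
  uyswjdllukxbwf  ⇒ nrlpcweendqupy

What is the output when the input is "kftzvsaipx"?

In each case the input is transformed by: shift every letter 7 places backward in the alphabet (wrapping around).
So "kftzvsaipx" becomes "dymsoltbiq".

dymsoltbiq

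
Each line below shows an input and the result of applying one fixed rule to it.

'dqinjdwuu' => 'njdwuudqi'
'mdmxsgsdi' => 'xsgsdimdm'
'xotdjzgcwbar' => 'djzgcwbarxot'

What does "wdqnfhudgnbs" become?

nfhudgnbswdq

Each output is the input with this applied: move the first 3 characters to the end (rotate left by 3).
So "wdqnfhudgnbs" becomes "nfhudgnbswdq".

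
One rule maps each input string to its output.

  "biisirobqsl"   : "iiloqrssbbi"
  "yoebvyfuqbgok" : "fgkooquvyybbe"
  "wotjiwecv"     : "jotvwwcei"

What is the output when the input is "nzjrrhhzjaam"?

hjjmnrrzzaah

In each case the input is transformed by: sort the characters into alphabetical order, then move the first 3 characters to the end (rotate left by 3).
Doing the same to "nzjrrhhzjaam": "hjjmnrrzzaah".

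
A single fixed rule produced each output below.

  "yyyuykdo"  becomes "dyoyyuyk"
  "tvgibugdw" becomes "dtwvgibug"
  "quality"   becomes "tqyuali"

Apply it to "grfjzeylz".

lgzrfjzey

Rule — swap the first and last characters, then move the last 2 characters to the front (rotate right by 2).
Applying both steps to "grfjzeylz": "zrfjzeylg", then "lgzrfjzey".
(Check on "tvgibugdw": → "wvgibugdt" → "dtwvgibug" ✓)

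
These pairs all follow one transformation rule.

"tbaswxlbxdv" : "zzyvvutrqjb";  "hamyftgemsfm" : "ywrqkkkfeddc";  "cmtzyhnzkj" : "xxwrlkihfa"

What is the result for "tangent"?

yrrllec

The pattern: shift every letter 2 places backward in the alphabet (wrapping around), then sort the characters into reverse alphabetical order.
On "tangent": the first step gives "ryleclr", and the second then gives "yrrllec".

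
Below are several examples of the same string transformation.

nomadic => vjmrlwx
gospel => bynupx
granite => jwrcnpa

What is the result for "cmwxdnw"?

fgmwflv

Looking at the pairs, the operation is to move the first 2 characters to the end (rotate left by 2), then shift every letter 9 places forward in the alphabet (wrapping around).
Working it through for "cmwxdnw": intermediate "wxdnwcm", final "fgmwflv".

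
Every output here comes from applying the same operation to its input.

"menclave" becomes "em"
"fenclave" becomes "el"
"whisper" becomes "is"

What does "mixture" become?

The rule is to sort the characters into alphabetical order, then keep one character in every 3, starting at position 3 (positions 3rd, 6th, 9th, ...).
For "mixture", step one produces "eimrtux"; step two turns that into "mu".

mu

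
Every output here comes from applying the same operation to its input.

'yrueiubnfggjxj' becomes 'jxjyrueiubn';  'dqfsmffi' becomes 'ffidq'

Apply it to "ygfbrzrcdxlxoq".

Each output is the input with this applied: move the last 3 characters to the front (rotate right by 3), then delete the last 3 characters.
On "ygfbrzrcdxlxoq": the first step gives "xoqygfbrzrcdxl", and the second then gives "xoqygfbrzrc".

xoqygfbrzrc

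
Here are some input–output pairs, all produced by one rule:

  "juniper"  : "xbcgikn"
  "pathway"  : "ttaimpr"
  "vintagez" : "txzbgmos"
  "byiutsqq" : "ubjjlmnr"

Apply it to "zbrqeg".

uxzjks

In each case the input is transformed by: sort the characters into alphabetical order, then shift every letter 7 places backward in the alphabet (wrapping around).
Applying both steps to "zbrqeg": "begqrz", then "uxzjks".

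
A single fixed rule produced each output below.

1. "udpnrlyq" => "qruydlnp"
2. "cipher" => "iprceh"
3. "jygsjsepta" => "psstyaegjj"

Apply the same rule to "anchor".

Looking at the pairs, the operation is to sort the characters into alphabetical order, then swap the front and back halves of the string.
Applying both steps to "anchor": "achnor", then "norach".

norach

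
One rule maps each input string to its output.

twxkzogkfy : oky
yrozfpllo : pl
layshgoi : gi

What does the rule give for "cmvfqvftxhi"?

What's happening: keep every other character starting from the second (positions 2nd, 4th, 6th, ...), then delete the first 2 characters.
On "cmvfqvftxhi": the first step gives "mfvth", and the second then gives "vth".

vth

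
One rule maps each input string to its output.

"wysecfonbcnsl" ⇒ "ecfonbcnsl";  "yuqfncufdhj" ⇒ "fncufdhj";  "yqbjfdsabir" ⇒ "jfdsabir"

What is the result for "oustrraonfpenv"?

trraonfpenv

In each case the input is transformed by: delete the first 3 characters.
"oustrraonfpenv" → "trraonfpenv".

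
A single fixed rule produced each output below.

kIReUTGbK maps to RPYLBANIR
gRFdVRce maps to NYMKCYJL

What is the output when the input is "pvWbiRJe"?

WCDIPYQL

Each output is the input with this applied: shift every letter 7 places forward in the alphabet (wrapping around), then convert every letter to uppercase.
Applying both steps to "pvWbiRJe": "wcDipYQl", then "WCDIPYQL".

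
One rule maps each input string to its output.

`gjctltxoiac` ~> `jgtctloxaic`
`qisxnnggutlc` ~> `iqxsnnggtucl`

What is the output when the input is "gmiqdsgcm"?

What's happening: swap each adjacent pair of characters (1↔2, 3↔4, ...).
Applying that to "gmiqdsgcm" gives "mgqisdcgm".

mgqisdcgm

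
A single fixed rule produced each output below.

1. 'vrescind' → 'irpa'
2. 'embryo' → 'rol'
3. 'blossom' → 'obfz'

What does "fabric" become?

sov

The pattern: shift every letter 13 places forward in the alphabet (wrapping around) — i.e. ROT13, then keep every other character starting from the first (positions 1st, 3rd, 5th, ...).
Working it through for "fabric": intermediate "snoevp", final "sov".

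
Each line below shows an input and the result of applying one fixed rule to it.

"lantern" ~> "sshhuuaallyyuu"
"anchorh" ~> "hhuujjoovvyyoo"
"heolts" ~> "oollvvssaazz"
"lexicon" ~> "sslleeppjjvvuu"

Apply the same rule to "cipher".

jjppwwoollyy

What's happening: shift every letter 7 places forward in the alphabet (wrapping around), then double every character.
Applying both steps to "cipher": "jpwoly", then "jjppwwoollyy".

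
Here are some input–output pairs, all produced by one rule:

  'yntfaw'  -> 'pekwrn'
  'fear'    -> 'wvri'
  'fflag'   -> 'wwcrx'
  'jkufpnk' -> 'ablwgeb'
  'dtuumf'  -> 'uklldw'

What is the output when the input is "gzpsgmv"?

What's happening: shift every letter 9 places backward in the alphabet (wrapping around).
"gzpsgmv" → "xqgjxdm".

xqgjxdm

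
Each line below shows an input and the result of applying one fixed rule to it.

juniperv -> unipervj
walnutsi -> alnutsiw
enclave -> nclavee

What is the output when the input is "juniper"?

uniperj

Looking at the pairs, the operation is to move the first character to the end.
"juniper" → "uniperj".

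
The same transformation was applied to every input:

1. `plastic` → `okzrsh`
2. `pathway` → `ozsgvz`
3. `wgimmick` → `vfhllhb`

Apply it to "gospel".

fnrod

The rule is to delete the last character, then shift every letter 1 place backward in the alphabet (wrapping around).
Applying both steps to "gospel": "gospe", then "fnrod".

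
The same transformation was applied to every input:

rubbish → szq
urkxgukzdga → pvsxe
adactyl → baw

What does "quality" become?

In each case the input is transformed by: shift every letter 2 places backward in the alphabet (wrapping around), then keep every other character starting from the second (positions 2nd, 4th, 6th, ...).
Applying both steps to "quality": "osyjgrw", then "sjr".

sjr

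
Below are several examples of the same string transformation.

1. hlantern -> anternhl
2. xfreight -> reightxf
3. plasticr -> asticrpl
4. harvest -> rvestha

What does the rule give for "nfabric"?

Rule — move the first 2 characters to the end (rotate left by 2).
So "nfabric" becomes "abricnf".

abricnf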